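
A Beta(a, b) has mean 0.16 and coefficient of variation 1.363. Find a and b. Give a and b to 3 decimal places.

Var = (CV·μ)² = (1.363×0.16)² = 0.047559.
a+b = μ(1−μ)/Var − 1 = 0.1344/0.047559 − 1 = 1.8260.
Thus a = 0.16·1.8260 = 0.292 and b = 0.84·1.8260 = 1.534.

a = 0.292, b = 1.534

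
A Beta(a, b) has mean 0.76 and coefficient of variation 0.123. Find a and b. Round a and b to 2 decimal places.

a = 15.10, b = 4.77

Var = (CV·μ)² = (0.123×0.76)² = 0.008739.
a+b = μ(1−μ)/Var − 1 = 0.1824/0.008739 − 1 = 19.8731.
Thus a = 0.76·19.8731 = 15.10 and b = 0.24·19.8731 = 4.77.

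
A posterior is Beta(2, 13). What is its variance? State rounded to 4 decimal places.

0.0072

α+β = 15 and αβ = 26, so Var = αβ/[(α+β)²(α+β+1)] = 26/3600 = 0.0072.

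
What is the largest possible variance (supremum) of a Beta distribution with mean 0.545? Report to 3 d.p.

For fixed mean μ the Beta variance is μ(1−μ)/(α+β+1), increasing as α+β decreases.
Its least upper bound (not attained) is μ(1−μ) = 0.545·0.455 = 0.248.

0.248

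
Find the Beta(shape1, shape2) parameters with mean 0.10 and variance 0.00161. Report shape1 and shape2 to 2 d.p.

shape1 = 5.49, shape2 = 49.41

By moment matching, shape1+shape2 = μ(1−μ)/σ² − 1 = (0.10·0.90)/0.00161 − 1 = 55.9006 − 1 = 54.9006.
Since shape1/(shape1+shape2) = μ, shape1 = 0.10·54.9006 = 5.49 and shape2 = 0.90·54.9006 = 49.41.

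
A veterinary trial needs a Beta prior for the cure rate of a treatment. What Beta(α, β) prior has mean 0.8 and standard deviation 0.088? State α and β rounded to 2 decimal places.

σ² = 0.088² = 0.007744.
With s = α+β, Var = μ(1−μ)/(s+1), so s+1 = (0.8×0.2)/0.007744 = 20.6612 and s = 19.6612.
α = μs = 15.73, β = (1−μ)s = 3.93.

α = 15.73, β = 3.93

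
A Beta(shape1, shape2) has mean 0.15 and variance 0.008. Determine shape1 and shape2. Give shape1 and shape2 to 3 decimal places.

By moment matching, shape1+shape2 = μ(1−μ)/σ² − 1 = (0.15·0.85)/0.008 − 1 = 15.9375 − 1 = 14.9375.
Since shape1/(shape1+shape2) = μ, shape1 = 0.15·14.9375 = 2.241 and shape2 = 0.85·14.9375 = 12.697.

shape1 = 2.241, shape2 = 12.697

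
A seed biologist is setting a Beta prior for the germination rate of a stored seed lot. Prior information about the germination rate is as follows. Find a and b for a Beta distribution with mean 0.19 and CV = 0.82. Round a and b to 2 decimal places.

Var = (CV·μ)² = (0.82×0.19)² = 0.024274.
a+b = μ(1−μ)/Var − 1 = 0.1539/0.024274 − 1 = 5.3402.
Thus a = 0.19·5.3402 = 1.01 and b = 0.81·5.3402 = 4.33.

a = 1.01, b = 4.33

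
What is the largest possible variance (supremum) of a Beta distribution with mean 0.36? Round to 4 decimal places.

0.2304

For fixed mean μ the Beta variance is μ(1−μ)/(α+β+1), increasing as α+β decreases.
Its least upper bound (not attained) is μ(1−μ) = 0.36·0.64 = 0.2304.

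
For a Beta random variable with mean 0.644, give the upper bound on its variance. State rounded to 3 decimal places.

For fixed mean μ the Beta variance is μ(1−μ)/(α+β+1), increasing as α+β decreases.
Its least upper bound (not attained) is μ(1−μ) = 0.644·0.356 = 0.229.

0.229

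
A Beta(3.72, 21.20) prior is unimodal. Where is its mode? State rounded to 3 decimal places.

0.119

With α,β > 1, mode = (α−1)/(α+β−2) = 2.72/22.92 = 0.119.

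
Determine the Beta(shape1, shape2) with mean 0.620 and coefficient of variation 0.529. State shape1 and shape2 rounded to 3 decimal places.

Var = (CV·μ)² = (0.529×0.620)² = 0.107571.
shape1+shape2 = μ(1−μ)/Var − 1 = 0.235600/0.107571 − 1 = 1.1902.
Thus shape1 = 0.620·1.1902 = 0.738 and shape2 = 0.380·1.1902 = 0.452.

shape1 = 0.738, shape2 = 0.452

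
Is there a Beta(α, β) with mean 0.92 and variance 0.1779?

No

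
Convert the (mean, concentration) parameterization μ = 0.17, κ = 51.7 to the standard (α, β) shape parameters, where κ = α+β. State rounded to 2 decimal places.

α = μκ = 0.17×51.7 = 8.79 and β = (1−μ)κ = 0.83×51.7 = 42.91.

α = 8.79, β = 42.91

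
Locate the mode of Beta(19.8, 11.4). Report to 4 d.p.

With α,β > 1, mode = (α−1)/(α+β−2) = 18.8/29.2 = 0.6438.

0.6438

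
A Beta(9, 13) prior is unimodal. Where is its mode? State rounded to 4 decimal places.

0.4000

The density x^(α−1)(1−x)^(β−1) is maximised at (α−1)/(α+β−2) = 8/20 = 0.4000.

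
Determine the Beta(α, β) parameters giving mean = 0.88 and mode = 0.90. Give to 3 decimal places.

With s = α+β: μ = α/s and mode = (α−1)/(s−2). Eliminating α = μs,
μs − 1 = m(s−2) ⇒ s(μ−m) = 1−2m ⇒ s = -0.80/-0.02 = 40.0000.
So α = μs = 35.200, β = (1−μ)s = 4.800.

α = 35.200, β = 4.800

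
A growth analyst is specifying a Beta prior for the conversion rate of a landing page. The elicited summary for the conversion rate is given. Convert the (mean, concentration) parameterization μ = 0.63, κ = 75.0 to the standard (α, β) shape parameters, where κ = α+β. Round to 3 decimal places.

α = 47.250, β = 27.750

α = μκ = 0.63×75.0 = 47.250 and β = (1−μ)κ = 0.37×75.0 = 27.750.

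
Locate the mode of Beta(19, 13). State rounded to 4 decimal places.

0.6000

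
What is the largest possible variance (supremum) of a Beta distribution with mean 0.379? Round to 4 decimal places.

0.2354

For fixed mean μ the Beta variance is μ(1−μ)/(α+β+1), increasing as α+β decreases.
Its least upper bound (not attained) is μ(1−μ) = 0.379·0.621 = 0.2354.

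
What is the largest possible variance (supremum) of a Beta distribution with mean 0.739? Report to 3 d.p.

0.193

Var = μ(1−μ)/(α+β+1), which approaches μ(1−μ) as α+β → 0.
So the supremum is μ(1−μ) = 0.739×0.261 = 0.193.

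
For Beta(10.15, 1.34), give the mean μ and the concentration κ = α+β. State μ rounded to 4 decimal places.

μ = 0.8834, κ = 11.49

κ = α+β = 10.15+1.34 = 11.49; μ = α/κ = 10.15/11.49 = 0.8834.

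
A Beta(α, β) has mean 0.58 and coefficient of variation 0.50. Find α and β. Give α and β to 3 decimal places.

α = 1.100, β = 0.797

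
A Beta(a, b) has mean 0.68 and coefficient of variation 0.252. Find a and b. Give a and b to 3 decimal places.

σ = CV·μ = 0.252×0.68 = 0.17136, so σ² = 0.029364.
s+1 = μ(1−μ)/σ² = 0.2176/0.029364 = 7.4104, so s = a+b = 6.4104.
a = μs = 4.359, b = (1−μ)s = 2.051.

a = 4.359, b = 2.051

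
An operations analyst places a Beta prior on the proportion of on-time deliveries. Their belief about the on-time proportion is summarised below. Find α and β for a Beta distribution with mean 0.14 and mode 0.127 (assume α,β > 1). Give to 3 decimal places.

α = 8.034, β = 49.351

With s = α+β: μ = α/s and mode = (α−1)/(s−2). Eliminating α = μs,
μs − 1 = m(s−2) ⇒ s(μ−m) = 1−2m ⇒ s = 0.746/0.013 = 57.3846.
So α = μs = 8.034, β = (1−μ)s = 49.351.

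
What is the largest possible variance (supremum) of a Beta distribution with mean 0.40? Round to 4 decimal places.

0.2400

Var = μ(1−μ)/(α+β+1), which approaches μ(1−μ) as α+β → 0.
So the supremum is μ(1−μ) = 0.40×0.60 = 0.2400.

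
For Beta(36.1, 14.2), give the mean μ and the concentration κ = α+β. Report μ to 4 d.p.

μ = 0.7177, κ = 50.3

κ = α+β = 36.1+14.2 = 50.3; μ = α/κ = 36.1/50.3 = 0.7177.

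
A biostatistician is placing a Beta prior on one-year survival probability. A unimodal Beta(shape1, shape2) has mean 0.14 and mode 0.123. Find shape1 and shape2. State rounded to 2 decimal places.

shape1 = 6.21, shape2 = 38.14

Let s = shape1+shape2. Mean gives shape1 = μs = 0.14s; mode gives (shape1−1)/(s−2) = 0.123.
Substituting: 0.14s − 1 = 0.123(s−2) = 0.123s − 0.246, so 0.017s = 0.754 and s = 44.3529.
Then shape1 = 0.14×44.3529 = 6.21 and shape2 = s−shape1 = 38.14.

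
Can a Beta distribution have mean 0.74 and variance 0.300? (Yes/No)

For any Beta, Var(X) < E[X]·(1−E[X]).
Here μ(1−μ) = 0.74×0.26 = 0.1924, and 0.300 ≥ 0.1924.

No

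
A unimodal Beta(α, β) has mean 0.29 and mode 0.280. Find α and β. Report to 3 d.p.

α = 12.760, β = 31.240

With s = α+β: μ = α/s and mode = (α−1)/(s−2). Eliminating α = μs,
μs − 1 = m(s−2) ⇒ s(μ−m) = 1−2m ⇒ s = 0.440/0.010 = 44.0000.
So α = μs = 12.760, β = (1−μ)s = 31.240.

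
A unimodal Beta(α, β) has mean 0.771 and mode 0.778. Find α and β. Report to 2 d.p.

Let s = α+β. Mean gives α = μs = 0.771s; mode gives (α−1)/(s−2) = 0.778.
Substituting: 0.771s − 1 = 0.778(s−2) = 0.778s − 1.556, so -0.007s = -0.556 and s = 79.4286.
Then α = 0.771×79.4286 = 61.24 and β = s−α = 18.19.

α = 61.24, β = 18.19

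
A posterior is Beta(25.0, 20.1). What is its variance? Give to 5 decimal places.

α+β = 45.1 and αβ = 502.50, so Var = αβ/[(α+β)²(α+β+1)] = 502.50/93767.861 = 0.00536.

0.00536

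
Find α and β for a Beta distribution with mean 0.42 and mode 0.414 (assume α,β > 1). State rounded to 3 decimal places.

α = 12.040, β = 16.627

With s = α+β: μ = α/s and mode = (α−1)/(s−2). Eliminating α = μs,
μs − 1 = m(s−2) ⇒ s(μ−m) = 1−2m ⇒ s = 0.172/0.006 = 28.6667.
So α = μs = 12.040, β = (1−μ)s = 16.627.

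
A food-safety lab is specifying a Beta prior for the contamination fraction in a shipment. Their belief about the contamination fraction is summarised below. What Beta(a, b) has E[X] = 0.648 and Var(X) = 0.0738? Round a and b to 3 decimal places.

Let s = a+b. The Beta variance is μ(1−μ)/(s+1).
So s+1 = μ(1−μ)/σ² = (0.648×0.352)/0.0738 = 0.228096/0.0738 = 3.0907, giving s = 2.0907.
Then a = μs = 0.648×2.0907 = 1.355 and b = (1−μ)s = 0.352×2.0907 = 0.736.

a = 1.355, b = 0.736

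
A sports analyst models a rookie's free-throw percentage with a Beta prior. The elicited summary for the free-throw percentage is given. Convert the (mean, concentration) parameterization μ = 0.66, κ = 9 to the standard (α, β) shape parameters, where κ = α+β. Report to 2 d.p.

α = 5.94, β = 3.06

Split κ in proportion μ : (1−μ): α = 0.66·9 = 5.94, β = 9 − 5.94 = 3.06.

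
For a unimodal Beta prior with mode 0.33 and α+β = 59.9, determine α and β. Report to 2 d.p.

α = 20.11, β = 39.79

Since the density peak of Beta(α,β) is at (α−1)/(α+β−2),
α = 1 + 0.33(59.9−2) = 20.11 and β = 59.9 − 20.11 = 39.79.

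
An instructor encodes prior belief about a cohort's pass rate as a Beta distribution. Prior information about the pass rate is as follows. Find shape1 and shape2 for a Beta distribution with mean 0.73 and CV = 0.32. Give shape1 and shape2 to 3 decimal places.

shape1 = 1.907, shape2 = 0.705

σ = CV·μ = 0.32×0.73 = 0.23360, so σ² = 0.054569.
s+1 = μ(1−μ)/σ² = 0.1971/0.054569 = 3.6119, so s = shape1+shape2 = 2.6119.
shape1 = μs = 1.907, shape2 = (1−μ)s = 0.705.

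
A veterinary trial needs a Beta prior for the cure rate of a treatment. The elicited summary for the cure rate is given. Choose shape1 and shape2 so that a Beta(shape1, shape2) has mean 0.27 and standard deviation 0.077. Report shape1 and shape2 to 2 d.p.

σ² = 0.077² = 0.005929.
With s = shape1+shape2, Var = μ(1−μ)/(s+1), so s+1 = (0.27×0.73)/0.005929 = 33.2434 and s = 32.2434.
shape1 = μs = 8.71, shape2 = (1−μ)s = 23.54.

shape1 = 8.71, shape2 = 23.54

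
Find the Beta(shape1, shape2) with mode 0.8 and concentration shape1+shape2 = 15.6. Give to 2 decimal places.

Mode = (shape1−1)/(κ−2) with κ = shape1+shape2, so shape1−1 = 0.8·13.6 = 10.88.
shape1 = 11.88; shape2 = κ − shape1 = 3.72.

shape1 = 11.88, shape2 = 3.72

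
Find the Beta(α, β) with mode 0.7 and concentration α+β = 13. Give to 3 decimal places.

α = 8.700, β = 4.300

For α,β>1 the mode is (α−1)/(α+β−2), so α = mode·(κ−2)+1 = 0.7×11+1 = 8.700.
And β = (1−mode)·(κ−2)+1 = 0.3×11+1 = 4.300.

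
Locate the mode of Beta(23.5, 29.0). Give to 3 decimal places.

0.446

With α,β > 1, mode = (α−1)/(α+β−2) = 22.5/50.5 = 0.446.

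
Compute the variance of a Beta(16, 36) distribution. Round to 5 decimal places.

Var = αβ/[(α+β)²(α+β+1)] = (16×36)/(52²×53) = 576/143312 = 0.00402.

0.00402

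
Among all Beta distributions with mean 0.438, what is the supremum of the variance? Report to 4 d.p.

0.2462

Var = μ(1−μ)/(α+β+1), which approaches μ(1−μ) as α+β → 0.
So the supremum is μ(1−μ) = 0.438×0.562 = 0.2462.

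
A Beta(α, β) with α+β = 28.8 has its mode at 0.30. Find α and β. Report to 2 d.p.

Mode = (α−1)/(κ−2) with κ = α+β, so α−1 = 0.30·26.8 = 8.04.
α = 9.04; β = κ − α = 19.76.

α = 9.04, β = 19.76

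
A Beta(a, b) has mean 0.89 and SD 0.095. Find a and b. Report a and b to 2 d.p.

Variance = 0.095² = 0.009025. The moment-matching identity a+b = μ(1−μ)/Var − 1 gives
a+b = 0.0979/0.009025 − 1 = 9.8476, so a = μ·9.8476 = 8.76 and b = (1−μ)·9.8476 = 1.08.

a = 8.76, b = 1.08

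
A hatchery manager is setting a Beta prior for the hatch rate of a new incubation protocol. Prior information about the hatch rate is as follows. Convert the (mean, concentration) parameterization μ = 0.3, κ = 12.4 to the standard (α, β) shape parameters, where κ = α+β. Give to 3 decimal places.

α = μκ = 0.3×12.4 = 3.720 and β = (1−μ)κ = 0.7×12.4 = 8.680.

α = 3.720, β = 8.680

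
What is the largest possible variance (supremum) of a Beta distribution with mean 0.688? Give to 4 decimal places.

Var = μ(1−μ)/(α+β+1), which approaches μ(1−μ) as α+β → 0.
So the supremum is μ(1−μ) = 0.688×0.312 = 0.2147.

0.2147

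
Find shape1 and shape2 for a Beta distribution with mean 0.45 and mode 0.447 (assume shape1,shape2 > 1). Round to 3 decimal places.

shape1 = 15.900, shape2 = 19.433

With s = shape1+shape2: μ = shape1/s and mode = (shape1−1)/(s−2). Eliminating shape1 = μs,
μs − 1 = m(s−2) ⇒ s(μ−m) = 1−2m ⇒ s = 0.106/0.003 = 35.3333.
So shape1 = μs = 15.900, shape2 = (1−μ)s = 19.433.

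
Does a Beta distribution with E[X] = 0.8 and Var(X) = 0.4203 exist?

No

The Beta variance bound is σ² < μ(1−μ).
Here μ(1−μ) = 0.8×0.2 = 0.16, and 0.4203 ≥ 0.16.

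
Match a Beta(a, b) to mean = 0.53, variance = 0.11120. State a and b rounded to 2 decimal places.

Let s = a+b. The Beta variance is μ(1−μ)/(s+1).
So s+1 = μ(1−μ)/σ² = (0.53×0.47)/0.11120 = 0.2491/0.11120 = 2.2401, giving s = 1.2401.
Then a = μs = 0.53×1.2401 = 0.66 and b = (1−μ)s = 0.47×1.2401 = 0.58.

a = 0.66, b = 0.58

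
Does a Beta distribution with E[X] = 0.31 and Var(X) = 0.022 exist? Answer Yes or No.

Yes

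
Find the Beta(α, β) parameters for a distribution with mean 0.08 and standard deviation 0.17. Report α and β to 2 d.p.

First σ² = 0.0289. Setting α = μn, β = (1−μ)n with n = α+β,
μ(1−μ)/(n+1) = 0.0289 ⇒ n+1 = 0.0736/0.0289 = 2.5467 ⇒ n = 1.5467.
Hence α = 0.08×1.5467 = 0.12, β = 0.92×1.5467 = 1.42.

α = 0.12, β = 1.42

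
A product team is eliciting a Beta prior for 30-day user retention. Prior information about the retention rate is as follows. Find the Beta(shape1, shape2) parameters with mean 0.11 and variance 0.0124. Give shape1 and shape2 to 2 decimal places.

shape1 = 0.76, shape2 = 6.14

By moment matching, shape1+shape2 = μ(1−μ)/σ² − 1 = (0.11·0.89)/0.0124 − 1 = 7.8952 − 1 = 6.8952.
Since shape1/(shape1+shape2) = μ, shape1 = 0.11·6.8952 = 0.76 and shape2 = 0.89·6.8952 = 6.14.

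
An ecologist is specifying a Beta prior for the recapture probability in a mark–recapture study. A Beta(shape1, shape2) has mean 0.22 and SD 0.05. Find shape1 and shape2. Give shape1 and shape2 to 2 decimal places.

shape1 = 14.88, shape2 = 52.76

Variance = 0.05² = 0.0025. The moment-matching identity shape1+shape2 = μ(1−μ)/Var − 1 gives
shape1+shape2 = 0.1716/0.0025 − 1 = 67.6400, so shape1 = μ·67.6400 = 14.88 and shape2 = (1−μ)·67.6400 = 52.76.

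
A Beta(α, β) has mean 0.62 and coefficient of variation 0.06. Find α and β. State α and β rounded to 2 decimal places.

α = 104.94, β = 64.32

σ = CV·μ = 0.06×0.62 = 0.03720, so σ² = 0.001384.
s+1 = μ(1−μ)/σ² = 0.2356/0.001384 = 170.2509, so s = α+β = 169.2509.
α = μs = 104.94, β = (1−μ)s = 64.32.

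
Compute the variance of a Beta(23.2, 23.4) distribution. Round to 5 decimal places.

α+β = 46.6 and αβ = 542.88, so Var = αβ/[(α+β)²(α+β+1)] = 542.88/103366.256 = 0.00525.

0.00525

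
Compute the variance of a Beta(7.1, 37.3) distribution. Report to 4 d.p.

α+β = 44.4 and αβ = 264.83, so Var = αβ/[(α+β)²(α+β+1)] = 264.83/89499.744 = 0.0030.

0.0030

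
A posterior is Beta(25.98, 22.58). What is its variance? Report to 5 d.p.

α+β = 48.56 and αβ = 586.6284, so Var = αβ/[(α+β)²(α+β+1)] = 586.6284/116866.127616 = 0.00502.

0.00502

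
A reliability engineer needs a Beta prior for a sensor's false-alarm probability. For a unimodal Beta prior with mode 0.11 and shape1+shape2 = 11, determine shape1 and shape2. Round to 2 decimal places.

shape1 = 1.99, shape2 = 9.01

Since the density peak of Beta(shape1,shape2) is at (shape1−1)/(shape1+shape2−2),
shape1 = 1 + 0.11(11−2) = 1.99 and shape2 = 11 − 1.99 = 9.01.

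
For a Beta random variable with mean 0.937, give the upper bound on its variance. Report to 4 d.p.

0.0590

For fixed mean μ the Beta variance is μ(1−μ)/(α+β+1), increasing as α+β decreases.
Its least upper bound (not attained) is μ(1−μ) = 0.937·0.063 = 0.0590.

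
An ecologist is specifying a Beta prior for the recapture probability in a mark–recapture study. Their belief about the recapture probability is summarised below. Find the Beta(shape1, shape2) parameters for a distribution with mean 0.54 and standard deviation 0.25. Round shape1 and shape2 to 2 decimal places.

shape1 = 1.61, shape2 = 1.37

σ² = 0.25² = 0.0625.
With s = shape1+shape2, Var = μ(1−μ)/(s+1), so s+1 = (0.54×0.46)/0.0625 = 3.9744 and s = 2.9744.
shape1 = μs = 1.61, shape2 = (1−μ)s = 1.37.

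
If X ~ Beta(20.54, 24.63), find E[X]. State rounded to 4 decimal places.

0.4547

E[X] = α/(α+β) = 20.54/45.17 = 0.4547.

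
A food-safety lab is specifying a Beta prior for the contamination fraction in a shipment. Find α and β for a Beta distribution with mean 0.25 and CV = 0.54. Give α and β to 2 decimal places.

α = 2.32, β = 6.97

σ = CV·μ = 0.54×0.25 = 0.13500, so σ² = 0.018225.
s+1 = μ(1−μ)/σ² = 0.1875/0.018225 = 10.2881, so s = α+β = 9.2881.
α = μs = 2.32, β = (1−μ)s = 6.97.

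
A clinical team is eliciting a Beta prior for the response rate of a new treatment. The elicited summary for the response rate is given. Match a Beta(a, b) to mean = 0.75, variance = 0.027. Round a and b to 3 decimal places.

a = 4.458, b = 1.486

By moment matching, a+b = μ(1−μ)/σ² − 1 = (0.75·0.25)/0.027 − 1 = 6.9444 − 1 = 5.9444.
Since a/(a+b) = μ, a = 0.75·5.9444 = 4.458 and b = 0.25·5.9444 = 1.486.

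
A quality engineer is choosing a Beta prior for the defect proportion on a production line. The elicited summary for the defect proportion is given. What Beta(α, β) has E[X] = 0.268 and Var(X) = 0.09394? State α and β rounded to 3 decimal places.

Write ν = α+β; then α = μν and Var = μ(1−μ)/(ν+1).
ν = μ(1−μ)/Var − 1 = 0.196176/0.09394 − 1 = 1.0883.
α = 0.268·1.0883 = 0.292, β = 0.732·1.0883 = 0.797.

α = 0.292, β = 0.797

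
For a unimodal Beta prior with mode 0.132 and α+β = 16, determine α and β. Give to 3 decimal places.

α = 2.848, β = 13.152

For α,β>1 the mode is (α−1)/(α+β−2), so α = mode·(κ−2)+1 = 0.132×14+1 = 2.848.
And β = (1−mode)·(κ−2)+1 = 0.868×14+1 = 13.152.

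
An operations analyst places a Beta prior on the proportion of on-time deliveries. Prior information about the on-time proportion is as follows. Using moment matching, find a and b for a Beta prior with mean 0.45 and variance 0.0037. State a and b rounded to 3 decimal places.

Let s = a+b. The Beta variance is μ(1−μ)/(s+1).
So s+1 = μ(1−μ)/σ² = (0.45×0.55)/0.0037 = 0.2475/0.0037 = 66.8919, giving s = 65.8919.
Then a = μs = 0.45×65.8919 = 29.651 and b = (1−μ)s = 0.55×65.8919 = 36.241.

a = 29.651, b = 36.241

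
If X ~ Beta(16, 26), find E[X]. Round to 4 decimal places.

0.3810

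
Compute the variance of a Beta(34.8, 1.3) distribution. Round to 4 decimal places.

0.0009

μ = 34.8/36.1 = 0.963989; Var = μ(1−μ)/(α+β+1) = 0.0347143/37.1 = 0.0009.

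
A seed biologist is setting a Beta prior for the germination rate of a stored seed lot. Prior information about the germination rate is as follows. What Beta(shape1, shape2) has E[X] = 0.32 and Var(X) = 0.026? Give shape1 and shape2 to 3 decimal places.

shape1 = 2.358, shape2 = 5.011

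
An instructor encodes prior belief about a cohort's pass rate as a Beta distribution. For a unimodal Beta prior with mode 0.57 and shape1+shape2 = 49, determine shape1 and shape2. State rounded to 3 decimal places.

shape1 = 27.790, shape2 = 21.210

Mode = (shape1−1)/(κ−2) with κ = shape1+shape2, so shape1−1 = 0.57·47 = 26.790.
shape1 = 27.790; shape2 = κ − shape1 = 21.210.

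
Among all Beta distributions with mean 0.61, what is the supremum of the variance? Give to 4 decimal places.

For fixed mean μ the Beta variance is μ(1−μ)/(α+β+1), increasing as α+β decreases.
Its least upper bound (not attained) is μ(1−μ) = 0.61·0.39 = 0.2379.

0.2379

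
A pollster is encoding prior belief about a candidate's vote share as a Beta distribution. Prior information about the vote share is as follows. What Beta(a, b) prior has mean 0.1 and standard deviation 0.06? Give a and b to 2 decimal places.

σ² = 0.06² = 0.0036.
With s = a+b, Var = μ(1−μ)/(s+1), so s+1 = (0.1×0.9)/0.0036 = 25.0000 and s = 24.0000.
a = μs = 2.40, b = (1−μ)s = 21.60.

a = 2.40, b = 21.60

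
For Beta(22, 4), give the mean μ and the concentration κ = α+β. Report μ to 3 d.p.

κ = α+β = 22+4 = 26; μ = α/κ = 22/26 = 0.846.

μ = 0.846, κ = 26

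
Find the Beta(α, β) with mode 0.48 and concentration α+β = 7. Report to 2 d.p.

α = 3.40, β = 3.60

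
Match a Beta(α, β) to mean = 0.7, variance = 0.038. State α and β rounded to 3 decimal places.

Write ν = α+β; then α = μν and Var = μ(1−μ)/(ν+1).
ν = μ(1−μ)/Var − 1 = 0.21/0.038 − 1 = 4.5263.
α = 0.7·4.5263 = 3.168, β = 0.3·4.5263 = 1.358.

α = 3.168, β = 1.358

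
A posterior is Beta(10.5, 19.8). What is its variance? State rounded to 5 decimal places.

0.00723

α+β = 30.3 and αβ = 207.90, so Var = αβ/[(α+β)²(α+β+1)] = 207.90/28736.217 = 0.00723.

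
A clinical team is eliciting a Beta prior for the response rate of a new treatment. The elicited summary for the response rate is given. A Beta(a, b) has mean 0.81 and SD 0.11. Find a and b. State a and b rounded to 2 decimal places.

a = 9.49, b = 2.23

σ² = 0.11² = 0.0121.
With s = a+b, Var = μ(1−μ)/(s+1), so s+1 = (0.81×0.19)/0.0121 = 12.7190 and s = 11.7190.
a = μs = 9.49, b = (1−μ)s = 2.23.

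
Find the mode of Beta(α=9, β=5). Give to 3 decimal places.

0.667

The density x^(α−1)(1−x)^(β−1) is maximised at (α−1)/(α+β−2) = 8/12 = 0.667.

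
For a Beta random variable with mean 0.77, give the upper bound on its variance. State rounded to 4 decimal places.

0.1771

For fixed mean μ the Beta variance is μ(1−μ)/(α+β+1), increasing as α+β decreases.
Its least upper bound (not attained) is μ(1−μ) = 0.77·0.23 = 0.1771.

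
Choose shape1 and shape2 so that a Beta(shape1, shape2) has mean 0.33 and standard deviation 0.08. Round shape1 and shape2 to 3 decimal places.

shape1 = 11.070, shape2 = 22.476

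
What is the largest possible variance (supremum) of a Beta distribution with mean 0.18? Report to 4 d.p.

0.1476

For fixed mean μ the Beta variance is μ(1−μ)/(α+β+1), increasing as α+β decreases.
Its least upper bound (not attained) is μ(1−μ) = 0.18·0.82 = 0.1476.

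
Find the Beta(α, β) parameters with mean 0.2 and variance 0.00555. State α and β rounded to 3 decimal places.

By moment matching, α+β = μ(1−μ)/σ² − 1 = (0.2·0.8)/0.00555 − 1 = 28.8288 − 1 = 27.8288.
Since α/(α+β) = μ, α = 0.2·27.8288 = 5.566 and β = 0.8·27.8288 = 22.263.

α = 5.566, β = 22.263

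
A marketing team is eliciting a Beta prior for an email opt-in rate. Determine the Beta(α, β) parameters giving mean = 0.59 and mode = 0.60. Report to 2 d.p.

Let s = α+β. Mean gives α = μs = 0.59s; mode gives (α−1)/(s−2) = 0.60.
Substituting: 0.59s − 1 = 0.60(s−2) = 0.60s − 1.20, so -0.01s = -0.20 and s = 20.0000.
Then α = 0.59×20.0000 = 11.80 and β = s−α = 8.20.

α = 11.80, β = 8.20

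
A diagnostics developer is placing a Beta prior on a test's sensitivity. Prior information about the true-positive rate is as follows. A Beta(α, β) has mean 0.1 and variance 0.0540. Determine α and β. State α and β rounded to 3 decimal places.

Let s = α+β. The Beta variance is μ(1−μ)/(s+1).
So s+1 = μ(1−μ)/σ² = (0.1×0.9)/0.0540 = 0.09/0.0540 = 1.6667, giving s = 0.6667.
Then α = μs = 0.1×0.6667 = 0.067 and β = (1−μ)s = 0.9×0.6667 = 0.600.

α = 0.067, β = 0.600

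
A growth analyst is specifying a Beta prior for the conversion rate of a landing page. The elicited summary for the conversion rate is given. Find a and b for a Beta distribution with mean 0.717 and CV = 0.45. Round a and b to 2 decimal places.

σ = CV·μ = 0.45×0.717 = 0.32265, so σ² = 0.104103.
s+1 = μ(1−μ)/σ² = 0.202911/0.104103 = 1.9491, so s = a+b = 0.9491.
a = μs = 0.68, b = (1−μ)s = 0.27.

a = 0.68, b = 0.27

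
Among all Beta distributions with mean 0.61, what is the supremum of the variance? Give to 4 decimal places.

0.2379

For fixed mean μ the Beta variance is μ(1−μ)/(α+β+1), increasing as α+β decreases.
Its least upper bound (not attained) is μ(1−μ) = 0.61·0.39 = 0.2379.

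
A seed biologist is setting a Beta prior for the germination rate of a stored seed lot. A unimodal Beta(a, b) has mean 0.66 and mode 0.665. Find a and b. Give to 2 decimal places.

a = 43.56, b = 22.44

Let s = a+b. Mean gives a = μs = 0.66s; mode gives (a−1)/(s−2) = 0.665.
Substituting: 0.66s − 1 = 0.665(s−2) = 0.665s − 1.330, so -0.005s = -0.330 and s = 66.0000.
Then a = 0.66×66.0000 = 43.56 and b = s−a = 22.44.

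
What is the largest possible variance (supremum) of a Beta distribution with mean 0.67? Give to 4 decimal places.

For fixed mean μ the Beta variance is μ(1−μ)/(α+β+1), increasing as α+β decreases.
Its least upper bound (not attained) is μ(1−μ) = 0.67·0.33 = 0.2211.

0.2211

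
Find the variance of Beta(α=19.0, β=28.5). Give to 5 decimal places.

0.00495

μ = 19.0/47.5 = 0.400000; Var = μ(1−μ)/(α+β+1) = 0.2400000/48.5 = 0.00495.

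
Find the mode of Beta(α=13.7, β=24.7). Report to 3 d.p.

0.349

The density x^(α−1)(1−x)^(β−1) is maximised at (α−1)/(α+β−2) = 12.7/36.4 = 0.349.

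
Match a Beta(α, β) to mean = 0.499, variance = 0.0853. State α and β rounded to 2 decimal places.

Write ν = α+β; then α = μν and Var = μ(1−μ)/(ν+1).
ν = μ(1−μ)/Var − 1 = 0.249999/0.0853 − 1 = 1.9308.
α = 0.499·1.9308 = 0.96, β = 0.501·1.9308 = 0.97.

α = 0.96, β = 0.97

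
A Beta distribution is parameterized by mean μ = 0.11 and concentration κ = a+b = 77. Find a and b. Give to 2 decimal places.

a = 8.47, b = 68.53

Split κ in proportion μ : (1−μ): a = 0.11·77 = 8.47, b = 77 − 8.47 = 68.53.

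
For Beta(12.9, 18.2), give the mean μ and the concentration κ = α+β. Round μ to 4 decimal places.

μ = 0.4148, κ = 31.1

κ = α+β = 12.9+18.2 = 31.1; μ = α/κ = 12.9/31.1 = 0.4148.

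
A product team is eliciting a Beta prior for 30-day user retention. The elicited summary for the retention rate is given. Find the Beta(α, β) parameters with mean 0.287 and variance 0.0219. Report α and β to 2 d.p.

Let s = α+β. The Beta variance is μ(1−μ)/(s+1).
So s+1 = μ(1−μ)/σ² = (0.287×0.713)/0.0219 = 0.204631/0.0219 = 9.3439, giving s = 8.3439.
Then α = μs = 0.287×8.3439 = 2.39 and β = (1−μ)s = 0.713×8.3439 = 5.95.

α = 2.39, β = 5.95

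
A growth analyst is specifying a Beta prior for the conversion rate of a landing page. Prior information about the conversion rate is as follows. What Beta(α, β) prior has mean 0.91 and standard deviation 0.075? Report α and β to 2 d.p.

σ² = 0.075² = 0.005625.
With s = α+β, Var = μ(1−μ)/(s+1), so s+1 = (0.91×0.09)/0.005625 = 14.5600 and s = 13.5600.
α = μs = 12.34, β = (1−μ)s = 1.22.

α = 12.34, β = 1.22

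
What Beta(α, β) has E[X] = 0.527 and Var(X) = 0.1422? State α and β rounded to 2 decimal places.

Let s = α+β. The Beta variance is μ(1−μ)/(s+1).
So s+1 = μ(1−μ)/σ² = (0.527×0.473)/0.1422 = 0.249271/0.1422 = 1.7530, giving s = 0.7530.
Then α = μs = 0.527×0.7530 = 0.40 and β = (1−μ)s = 0.473×0.7530 = 0.36.

α = 0.40, β = 0.36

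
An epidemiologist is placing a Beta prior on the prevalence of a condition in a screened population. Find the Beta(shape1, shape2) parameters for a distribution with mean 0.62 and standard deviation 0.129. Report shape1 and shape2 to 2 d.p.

σ² = 0.129² = 0.016641.
With s = shape1+shape2, Var = μ(1−μ)/(s+1), so s+1 = (0.62×0.38)/0.016641 = 14.1578 and s = 13.1578.
shape1 = μs = 8.16, shape2 = (1−μ)s = 5.00.

shape1 = 8.16, shape2 = 5.00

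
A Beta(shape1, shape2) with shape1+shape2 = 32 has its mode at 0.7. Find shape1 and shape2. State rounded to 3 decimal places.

shape1 = 22.000, shape2 = 10.000

Since the density peak of Beta(shape1,shape2) is at (shape1−1)/(shape1+shape2−2),
shape1 = 1 + 0.7(32−2) = 22.000 and shape2 = 32 − 22.000 = 10.000.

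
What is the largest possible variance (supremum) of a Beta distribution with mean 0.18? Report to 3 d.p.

0.148

Var = μ(1−μ)/(α+β+1), which approaches μ(1−μ) as α+β → 0.
So the supremum is μ(1−μ) = 0.18×0.82 = 0.148.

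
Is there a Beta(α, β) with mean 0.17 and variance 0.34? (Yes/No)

No

A Beta with mean μ has variance μ(1−μ)/(α+β+1) < μ(1−μ).
Here μ(1−μ) = 0.17×0.83 = 0.1411, and 0.34 ≥ 0.1411.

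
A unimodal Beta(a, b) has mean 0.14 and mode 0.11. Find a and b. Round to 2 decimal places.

Let s = a+b. Mean gives a = μs = 0.14s; mode gives (a−1)/(s−2) = 0.11.
Substituting: 0.14s − 1 = 0.11(s−2) = 0.11s − 0.22, so 0.03s = 0.78 and s = 26.0000.
Then a = 0.14×26.0000 = 3.64 and b = s−a = 22.36.

a = 3.64, b = 22.36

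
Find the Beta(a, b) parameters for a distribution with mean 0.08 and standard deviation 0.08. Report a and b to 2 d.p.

Variance = 0.08² = 0.0064. The moment-matching identity a+b = μ(1−μ)/Var − 1 gives
a+b = 0.0736/0.0064 − 1 = 10.5000, so a = μ·10.5000 = 0.84 and b = (1−μ)·10.5000 = 9.66.

a = 0.84, b = 9.66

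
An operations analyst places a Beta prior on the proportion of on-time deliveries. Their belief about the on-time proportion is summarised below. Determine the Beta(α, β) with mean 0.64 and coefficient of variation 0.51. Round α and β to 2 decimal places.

α = 0.74, β = 0.42

Var = (CV·μ)² = (0.51×0.64)² = 0.106537.
α+β = μ(1−μ)/Var − 1 = 0.2304/0.106537 − 1 = 1.1626.
Thus α = 0.64·1.1626 = 0.74 and β = 0.36·1.1626 = 0.42.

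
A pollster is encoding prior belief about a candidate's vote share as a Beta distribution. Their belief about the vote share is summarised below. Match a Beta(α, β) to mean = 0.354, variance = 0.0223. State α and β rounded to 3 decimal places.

Let s = α+β. The Beta variance is μ(1−μ)/(s+1).
So s+1 = μ(1−μ)/σ² = (0.354×0.646)/0.0223 = 0.228684/0.0223 = 10.2549, giving s = 9.2549.
Then α = μs = 0.354×9.2549 = 3.276 and β = (1−μ)s = 0.646×9.2549 = 5.979.

α = 3.276, β = 5.979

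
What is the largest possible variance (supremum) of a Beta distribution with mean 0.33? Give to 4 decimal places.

0.2211

Var = μ(1−μ)/(α+β+1), which approaches μ(1−μ) as α+β → 0.
So the supremum is μ(1−μ) = 0.33×0.67 = 0.2211.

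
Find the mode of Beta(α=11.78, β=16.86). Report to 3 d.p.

0.405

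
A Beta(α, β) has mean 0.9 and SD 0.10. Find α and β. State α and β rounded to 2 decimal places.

Variance = 0.10² = 0.0100. The moment-matching identity α+β = μ(1−μ)/Var − 1 gives
α+β = 0.09/0.0100 − 1 = 8.0000, so α = μ·8.0000 = 7.20 and β = (1−μ)·8.0000 = 0.80.

α = 7.20, β = 0.80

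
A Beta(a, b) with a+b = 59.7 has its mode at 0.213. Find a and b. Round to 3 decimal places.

a = 13.290, b = 46.410

For a,b>1 the mode is (a−1)/(a+b−2), so a = mode·(κ−2)+1 = 0.213×57.7+1 = 13.290.
And b = (1−mode)·(κ−2)+1 = 0.787×57.7+1 = 46.410.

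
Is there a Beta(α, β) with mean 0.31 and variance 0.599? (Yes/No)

No

A Beta with mean μ has variance μ(1−μ)/(α+β+1) < μ(1−μ).
Here μ(1−μ) = 0.31×0.69 = 0.2139, and 0.599 ≥ 0.2139.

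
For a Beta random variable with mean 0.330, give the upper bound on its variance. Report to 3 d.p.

0.221

Var = μ(1−μ)/(α+β+1), which approaches μ(1−μ) as α+β → 0.
So the supremum is μ(1−μ) = 0.330×0.670 = 0.221.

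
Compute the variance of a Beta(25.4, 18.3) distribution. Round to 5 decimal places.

0.00545

μ = 25.4/43.7 = 0.581236; Var = μ(1−μ)/(α+β+1) = 0.2434008/44.7 = 0.00545.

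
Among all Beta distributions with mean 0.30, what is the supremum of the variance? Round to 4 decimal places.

Var = μ(1−μ)/(α+β+1), which approaches μ(1−μ) as α+β → 0.
So the supremum is μ(1−μ) = 0.30×0.70 = 0.2100.

0.2100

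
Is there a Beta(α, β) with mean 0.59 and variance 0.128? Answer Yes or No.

The Beta variance bound is σ² < μ(1−μ).
Here μ(1−μ) = 0.59×0.41 = 0.2419, and 0.128 < 0.2419.

Yes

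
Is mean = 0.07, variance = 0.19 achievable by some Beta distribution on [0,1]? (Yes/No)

No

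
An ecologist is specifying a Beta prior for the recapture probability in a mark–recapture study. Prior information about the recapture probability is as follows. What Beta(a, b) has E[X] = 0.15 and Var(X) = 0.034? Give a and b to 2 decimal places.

a = 0.41, b = 2.34

By moment matching, a+b = μ(1−μ)/σ² − 1 = (0.15·0.85)/0.034 − 1 = 3.7500 − 1 = 2.7500.
Since a/(a+b) = μ, a = 0.15·2.7500 = 0.41 and b = 0.85·2.7500 = 2.34.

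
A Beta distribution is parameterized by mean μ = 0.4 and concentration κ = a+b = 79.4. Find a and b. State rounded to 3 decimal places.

a = μκ = 0.4×79.4 = 31.760 and b = (1−μ)κ = 0.6×79.4 = 47.640.

a = 31.760, b = 47.640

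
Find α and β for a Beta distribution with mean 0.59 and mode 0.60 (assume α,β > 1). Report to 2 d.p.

α = 11.80, β = 8.20

With s = α+β: μ = α/s and mode = (α−1)/(s−2). Eliminating α = μs,
μs − 1 = m(s−2) ⇒ s(μ−m) = 1−2m ⇒ s = -0.20/-0.01 = 20.0000.
So α = μs = 11.80, β = (1−μ)s = 8.20.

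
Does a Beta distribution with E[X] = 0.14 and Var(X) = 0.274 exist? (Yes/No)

No

The Beta variance bound is σ² < μ(1−μ).
Here μ(1−μ) = 0.14×0.86 = 0.1204, and 0.274 ≥ 0.1204.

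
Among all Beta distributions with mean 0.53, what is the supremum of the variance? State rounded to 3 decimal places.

0.249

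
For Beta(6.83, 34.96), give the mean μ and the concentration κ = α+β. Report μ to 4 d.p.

μ = 0.1634, κ = 41.79

κ = α+β = 6.83+34.96 = 41.79; μ = α/κ = 6.83/41.79 = 0.1634.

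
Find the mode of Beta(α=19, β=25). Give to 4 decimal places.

0.4286

With α,β > 1, mode = (α−1)/(α+β−2) = 18/42 = 0.4286.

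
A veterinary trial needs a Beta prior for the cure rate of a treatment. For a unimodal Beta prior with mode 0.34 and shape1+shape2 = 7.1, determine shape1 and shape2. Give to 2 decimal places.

For shape1,shape2>1 the mode is (shape1−1)/(shape1+shape2−2), so shape1 = mode·(κ−2)+1 = 0.34×5.1+1 = 2.73.
And shape2 = (1−mode)·(κ−2)+1 = 0.66×5.1+1 = 4.37.

shape1 = 2.73, shape2 = 4.37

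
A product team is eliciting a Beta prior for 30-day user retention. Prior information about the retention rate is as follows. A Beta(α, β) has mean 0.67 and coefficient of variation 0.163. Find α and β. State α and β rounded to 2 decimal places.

α = 11.75, β = 5.79

σ = CV·μ = 0.163×0.67 = 0.10921, so σ² = 0.011927.
s+1 = μ(1−μ)/σ² = 0.2211/0.011927 = 18.5380, so s = α+β = 17.5380.
α = μs = 11.75, β = (1−μ)s = 5.79.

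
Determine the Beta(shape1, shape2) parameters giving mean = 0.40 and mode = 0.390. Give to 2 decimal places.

shape1 = 8.80, shape2 = 13.20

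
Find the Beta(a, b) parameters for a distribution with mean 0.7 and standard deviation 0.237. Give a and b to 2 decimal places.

a = 1.92, b = 0.82

Variance = 0.237² = 0.056169. The moment-matching identity a+b = μ(1−μ)/Var − 1 gives
a+b = 0.21/0.056169 − 1 = 2.7387, so a = μ·2.7387 = 1.92 and b = (1−μ)·2.7387 = 0.82.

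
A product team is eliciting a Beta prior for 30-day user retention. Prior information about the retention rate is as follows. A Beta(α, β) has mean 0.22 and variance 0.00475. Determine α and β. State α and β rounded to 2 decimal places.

Let s = α+β. The Beta variance is μ(1−μ)/(s+1).
So s+1 = μ(1−μ)/σ² = (0.22×0.78)/0.00475 = 0.1716/0.00475 = 36.1263, giving s = 35.1263.
Then α = μs = 0.22×35.1263 = 7.73 and β = (1−μ)s = 0.78×35.1263 = 27.40.

α = 7.73, β = 27.40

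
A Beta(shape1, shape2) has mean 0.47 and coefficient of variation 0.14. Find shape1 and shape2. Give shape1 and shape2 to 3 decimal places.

σ = CV·μ = 0.14×0.47 = 0.06580, so σ² = 0.004330.
s+1 = μ(1−μ)/σ² = 0.2491/0.004330 = 57.5337, so s = shape1+shape2 = 56.5337.
shape1 = μs = 26.571, shape2 = (1−μ)s = 29.963.

shape1 = 26.571, shape2 = 29.963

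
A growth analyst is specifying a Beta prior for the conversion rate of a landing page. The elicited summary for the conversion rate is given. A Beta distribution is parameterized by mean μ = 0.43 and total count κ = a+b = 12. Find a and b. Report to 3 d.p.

a = 5.160, b = 6.840

a = μκ = 0.43×12 = 5.160 and b = (1−μ)κ = 0.57×12 = 6.840.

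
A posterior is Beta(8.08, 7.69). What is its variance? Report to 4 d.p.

0.0149

μ = 8.08/15.77 = 0.512365; Var = μ(1−μ)/(α+β+1) = 0.2498471/16.77 = 0.0149.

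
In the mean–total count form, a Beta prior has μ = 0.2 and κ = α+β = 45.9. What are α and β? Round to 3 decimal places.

Split κ in proportion μ : (1−μ): α = 0.2·45.9 = 9.180, β = 45.9 − 9.180 = 36.720.

α = 9.180, β = 36.720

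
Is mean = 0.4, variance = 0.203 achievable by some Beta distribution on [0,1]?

Yes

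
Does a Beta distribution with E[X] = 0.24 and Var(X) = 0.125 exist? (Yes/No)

Yes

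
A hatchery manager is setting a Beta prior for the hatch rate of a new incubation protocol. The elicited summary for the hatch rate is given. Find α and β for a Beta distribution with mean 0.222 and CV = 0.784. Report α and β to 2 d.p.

α = 1.04, β = 3.66

Var = (CV·μ)² = (0.784×0.222)² = 0.030293.
α+β = μ(1−μ)/Var − 1 = 0.172716/0.030293 − 1 = 4.7016.
Thus α = 0.222·4.7016 = 1.04 and β = 0.778·4.7016 = 3.66.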